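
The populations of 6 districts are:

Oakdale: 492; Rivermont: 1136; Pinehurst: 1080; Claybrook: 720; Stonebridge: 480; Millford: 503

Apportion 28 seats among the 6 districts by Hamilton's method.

The standard divisor is 4411/28 ≈ 157.536.
Standard quotas: Oakdale 3.123, Rivermont 7.211, Pinehurst 6.856, Claybrook 4.570, Stonebridge 3.047, Millford 3.193.
Lower quotas: Oakdale 3, Rivermont 7, Pinehurst 6, Claybrook 4, Stonebridge 3, Millford 3 (sum 26, leaving 2 seats).
Remainders in descending order: Pinehurst 0.856, Claybrook 0.570, Rivermont 0.211, Millford 0.193, Oakdale 0.123, Stonebridge 0.047.
The surplus seats go to Pinehurst, Claybrook.

Oakdale 3; Rivermont 7; Pinehurst 7; Claybrook 5; Stonebridge 3; Millford 3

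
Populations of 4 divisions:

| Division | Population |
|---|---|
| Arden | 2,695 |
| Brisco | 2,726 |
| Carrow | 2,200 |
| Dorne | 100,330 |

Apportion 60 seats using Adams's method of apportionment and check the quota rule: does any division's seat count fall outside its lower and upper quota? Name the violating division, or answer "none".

Dorne

Standard quotas: Arden 1.498, Brisco 1.515, Carrow 1.223, Dorne 55.764.
Adams allocation: Arden 2, Brisco 2, Carrow 2, Dorne 54.
Dorne has quota 55.764 (lower 55, upper 56) but receives 54 — outside the quota interval.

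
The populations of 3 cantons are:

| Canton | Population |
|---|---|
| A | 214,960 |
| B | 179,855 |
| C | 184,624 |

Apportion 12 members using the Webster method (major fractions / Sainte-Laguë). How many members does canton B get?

4

Standard divisor 579439/12 ≈ 48286.583; standard quotas: A 4.452, B 3.725, C 3.824.
Rounding to the nearest integer gives A 4, B 4, C 4 — total 12, matching the house size, so no adjustment is needed.
B receives 4.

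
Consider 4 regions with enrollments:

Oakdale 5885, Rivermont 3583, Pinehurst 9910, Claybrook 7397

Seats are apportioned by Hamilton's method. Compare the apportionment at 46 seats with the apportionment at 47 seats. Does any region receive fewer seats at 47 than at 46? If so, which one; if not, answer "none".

none

At 46 seats: Oakdale 10, Rivermont 6, Pinehurst 17, Claybrook 13.
At 47 seats: Oakdale 10, Rivermont 6, Pinehurst 18, Claybrook 13.
No region's allocation decreased.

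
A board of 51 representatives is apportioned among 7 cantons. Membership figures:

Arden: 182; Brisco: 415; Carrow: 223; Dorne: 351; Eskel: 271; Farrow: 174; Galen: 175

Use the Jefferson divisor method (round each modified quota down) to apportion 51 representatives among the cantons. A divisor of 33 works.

With modified divisor 33: modified quotas Arden 5.515, Brisco 12.576, Carrow 6.758, Dorne 10.636, Eskel 8.212, Farrow 5.273, Galen 5.303.
Rounding down: Arden 5, Brisco 12, Carrow 6, Dorne 10, Eskel 8, Farrow 5, Galen 5 (total 51).

Arden 5, Brisco 12, Carrow 6, Dorne 10, Eskel 8, Farrow 5, Galen 5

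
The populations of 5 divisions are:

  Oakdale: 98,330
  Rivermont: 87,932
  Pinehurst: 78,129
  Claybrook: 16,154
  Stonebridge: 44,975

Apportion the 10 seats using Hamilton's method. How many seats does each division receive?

Oakdale: 3, Rivermont: 3, Pinehurst: 2, Claybrook: 1, Stonebridge: 1

Total 325520; standard divisor 325520/10 = 32552.
Standard quotas: Oakdale 3.0207, Rivermont 2.7013, Pinehurst 2.4001, Claybrook 0.4963, Stonebridge 1.3816.
Lower quotas: Oakdale 3, Rivermont 2, Pinehurst 2, Claybrook 0, Stonebridge 1 (sum 8, leaving 2 seats).
Remainders in descending order: Rivermont 0.7013, Claybrook 0.4963, Pinehurst 0.4001, Stonebridge 0.3816, Oakdale 0.0207.
Largest remainders: Rivermont, Claybrook receive the extra seats.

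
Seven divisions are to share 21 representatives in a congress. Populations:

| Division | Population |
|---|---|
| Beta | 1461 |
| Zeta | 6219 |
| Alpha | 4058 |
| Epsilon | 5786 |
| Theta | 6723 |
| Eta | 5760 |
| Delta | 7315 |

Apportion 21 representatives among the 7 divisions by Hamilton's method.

Beta=1, Zeta=4, Alpha=2, Epsilon=3, Theta=4, Eta=3, Delta=4

Standard divisor: 37322 ÷ 21 ≈ 1777.238.
Standard quotas: Beta 0.8221, Zeta 3.4992, Alpha 2.2833, Epsilon 3.2556, Theta 3.7828, Eta 3.2410, Delta 4.1159.
Lower quotas: Beta 0, Zeta 3, Alpha 2, Epsilon 3, Theta 3, Eta 3, Delta 4 (sum 18, leaving 3 seats).
Remainders in descending order: Beta 0.8221, Theta 0.7828, Zeta 0.4992, Alpha 0.2833, Epsilon 0.2556, Eta 0.2410, Delta 0.1159.
The surplus seats go to Beta, Theta, Zeta.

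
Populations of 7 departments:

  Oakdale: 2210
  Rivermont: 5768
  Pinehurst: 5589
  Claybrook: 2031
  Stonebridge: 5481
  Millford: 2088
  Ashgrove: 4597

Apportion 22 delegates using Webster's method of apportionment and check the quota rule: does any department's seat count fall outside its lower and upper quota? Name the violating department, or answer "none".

Standard quotas: Oakdale 1.751, Rivermont 4.571, Pinehurst 4.429, Claybrook 1.609, Stonebridge 4.343, Millford 1.655, Ashgrove 3.643.
Webster allocation: Oakdale 2, Rivermont 4, Pinehurst 4, Claybrook 2, Stonebridge 4, Millford 2, Ashgrove 4.
Every allocation lies between the lower and upper quota.

none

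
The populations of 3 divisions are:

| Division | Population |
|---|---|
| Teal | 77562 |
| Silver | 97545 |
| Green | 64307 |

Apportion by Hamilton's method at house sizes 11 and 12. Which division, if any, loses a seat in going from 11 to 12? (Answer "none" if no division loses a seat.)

At 11 seats: Teal 4, Silver 4, Green 3.
At 12 seats: Teal 4, Silver 5, Green 3.
No division's allocation decreased.

none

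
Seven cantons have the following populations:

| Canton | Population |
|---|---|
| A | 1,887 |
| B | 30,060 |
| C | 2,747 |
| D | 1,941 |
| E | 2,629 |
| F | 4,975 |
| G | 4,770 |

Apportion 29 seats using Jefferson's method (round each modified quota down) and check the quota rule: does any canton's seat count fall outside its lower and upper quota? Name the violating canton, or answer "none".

B

Standard quotas: A 1.117, B 17.787, C 1.625, D 1.149, E 1.556, F 2.944, G 2.823.
Jefferson allocation: A 1, B 19, C 1, D 1, E 1, F 3, G 3.
B has quota 17.787 (lower 17, upper 18) but receives 19 — outside the quota interval.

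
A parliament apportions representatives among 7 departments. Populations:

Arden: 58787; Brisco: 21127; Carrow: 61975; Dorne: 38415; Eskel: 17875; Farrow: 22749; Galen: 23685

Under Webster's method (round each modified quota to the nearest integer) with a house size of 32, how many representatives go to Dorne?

5

Standard divisor 244613/32 ≈ 7644.156; standard quotas: Arden 7.690, Brisco 2.764, Carrow 8.108, Dorne 5.025, Eskel 2.338, Farrow 2.976, Galen 3.098.
Rounding to the nearest integer gives Arden 8, Brisco 3, Carrow 8, Dorne 5, Eskel 2, Farrow 3, Galen 3 — total 32, matching the house size, so no adjustment is needed.
Dorne receives 5.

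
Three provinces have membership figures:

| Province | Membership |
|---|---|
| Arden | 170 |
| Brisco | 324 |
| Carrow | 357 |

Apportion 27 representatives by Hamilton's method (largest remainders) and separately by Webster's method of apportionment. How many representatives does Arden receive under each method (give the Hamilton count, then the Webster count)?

6 and 5

Hamilton: Arden 6, Brisco 10, Carrow 11.
Webster: Arden 5, Brisco 10, Carrow 12.
Arden gets 6 under Hamilton and 5 under Webster.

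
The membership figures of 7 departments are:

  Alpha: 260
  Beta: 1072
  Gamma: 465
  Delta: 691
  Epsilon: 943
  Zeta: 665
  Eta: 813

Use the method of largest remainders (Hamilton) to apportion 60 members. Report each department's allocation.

The standard divisor is 4909/60 ≈ 81.817.
Standard quotas: Alpha 3.178, Beta 13.102, Gamma 5.683, Delta 8.446, Epsilon 11.526, Zeta 8.128, Eta 9.937.
Lower quotas: Alpha 3, Beta 13, Gamma 5, Delta 8, Epsilon 11, Zeta 8, Eta 9 (sum 57, leaving 3 seats).
Remainders in descending order: Eta 0.937, Gamma 0.683, Epsilon 0.526, Delta 0.446, Alpha 0.178, Zeta 0.128, Beta 0.102.
Largest remainders: Eta, Gamma, Epsilon receive the extra seats.

Alpha=3, Beta=13, Gamma=6, Delta=8, Epsilon=12, Zeta=8, Eta=10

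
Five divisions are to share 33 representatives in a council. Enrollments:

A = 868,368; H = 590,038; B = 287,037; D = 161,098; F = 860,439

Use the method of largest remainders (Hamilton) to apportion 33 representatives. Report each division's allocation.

A: 10, H: 7, B: 4, D: 2, F: 10

Total 2766980; standard divisor 2766980/33 ≈ 83847.879.
Standard quotas: A 10.3565, H 7.0370, B 3.4233, D 1.9213, F 10.2619.
Lower quotas: A 10, H 7, B 3, D 1, F 10 (sum 31, leaving 2 seats).
Remainders in descending order: D 0.9213, B 0.4233, A 0.3565, F 0.2619, H 0.0370.
The surplus seats go to D, B.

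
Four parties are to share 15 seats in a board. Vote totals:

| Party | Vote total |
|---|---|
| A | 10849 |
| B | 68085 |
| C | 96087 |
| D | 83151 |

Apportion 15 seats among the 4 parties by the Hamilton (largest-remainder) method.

A: 1, B: 4, C: 5, D: 5

Standard divisor: 258172 ÷ 15 ≈ 17211.467.
Standard quotas: A 0.6303, B 3.9558, C 5.5827, D 4.8311.
Lower quotas: A 0, B 3, C 5, D 4 (sum 12, leaving 3 seats).
Remainders in descending order: B 0.9558, D 0.8311, A 0.6303, C 0.5827.
The surplus seats go to B, D, A.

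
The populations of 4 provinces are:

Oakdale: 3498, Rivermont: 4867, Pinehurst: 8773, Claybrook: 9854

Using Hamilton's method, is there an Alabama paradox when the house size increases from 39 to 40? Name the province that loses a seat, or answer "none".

none

At 39 seats: Oakdale 5, Rivermont 7, Pinehurst 13, Claybrook 14.
At 40 seats: Oakdale 5, Rivermont 7, Pinehurst 13, Claybrook 15.
No province's allocation decreased.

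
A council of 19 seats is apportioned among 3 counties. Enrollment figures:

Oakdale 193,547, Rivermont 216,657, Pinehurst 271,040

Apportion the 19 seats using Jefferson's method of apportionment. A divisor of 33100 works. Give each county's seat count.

Oakdale: 5, Rivermont: 6, Pinehurst: 8

With modified divisor 33100: modified quotas Oakdale 5.847, Rivermont 6.546, Pinehurst 8.189.
Rounding down: Oakdale 5, Rivermont 6, Pinehurst 8 (total 19).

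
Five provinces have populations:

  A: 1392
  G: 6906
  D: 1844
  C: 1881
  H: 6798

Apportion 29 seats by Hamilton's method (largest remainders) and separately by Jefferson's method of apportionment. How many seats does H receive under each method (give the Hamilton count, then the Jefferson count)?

Hamilton: A 2, G 11, D 3, C 3, H 10.
Jefferson: A 2, G 11, D 2, C 3, H 11.
H gets 10 under Hamilton and 11 under Jefferson.

10 and 11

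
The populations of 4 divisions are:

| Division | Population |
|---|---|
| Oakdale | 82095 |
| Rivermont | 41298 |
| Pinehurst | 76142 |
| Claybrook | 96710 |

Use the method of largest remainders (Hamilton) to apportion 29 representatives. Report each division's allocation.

Oakdale 8; Rivermont 4; Pinehurst 7; Claybrook 10

Standard divisor: 296245 ÷ 29 ≈ 10215.345.
Standard quotas: Oakdale 8.0364, Rivermont 4.0427, Pinehurst 7.4537, Claybrook 9.4671.
Lower quotas: Oakdale 8, Rivermont 4, Pinehurst 7, Claybrook 9 (sum 28, leaving 1 seat).
Remainders in descending order: Claybrook 0.4671, Pinehurst 0.4537, Rivermont 0.0427, Oakdale 0.0364.
Largest remainder: Claybrook receives the extra seat.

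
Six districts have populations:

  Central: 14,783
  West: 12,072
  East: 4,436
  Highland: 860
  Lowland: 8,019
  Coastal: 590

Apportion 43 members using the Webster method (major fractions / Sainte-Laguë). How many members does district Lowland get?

Standard divisor 40760/43 ≈ 947.907; standard quotas: Central 15.595, West 12.735, East 4.680, Highland 0.907, Lowland 8.460, Coastal 0.622.
Rounding to the nearest integer gives 16, 13, 5, 1, 8, 1 = 44 seats, so the divisor must be adjusted.
With modified divisor 960: modified quotas Central 15.399, West 12.575, East 4.621, Highland 0.896, Lowland 8.353, Coastal 0.615.
Rounding to the nearest integer: Central 15, West 13, East 5, Highland 1, Lowland 8, Coastal 1 (total 43).
Lowland receives 8.

8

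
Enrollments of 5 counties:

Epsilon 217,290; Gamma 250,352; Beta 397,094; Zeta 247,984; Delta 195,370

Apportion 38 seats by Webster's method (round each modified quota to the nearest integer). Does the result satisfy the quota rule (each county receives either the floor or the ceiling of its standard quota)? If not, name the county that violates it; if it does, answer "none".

Standard quotas: Epsilon 6.312, Gamma 7.273, Beta 11.536, Zeta 7.204, Delta 5.675.
Webster allocation: Epsilon 6, Gamma 7, Beta 12, Zeta 7, Delta 6.
Every allocation lies between the lower and upper quota.

none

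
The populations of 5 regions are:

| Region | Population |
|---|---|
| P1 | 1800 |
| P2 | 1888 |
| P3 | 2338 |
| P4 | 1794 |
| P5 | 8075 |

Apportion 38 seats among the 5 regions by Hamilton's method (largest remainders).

Standard divisor: 15895 ÷ 38 ≈ 418.289.
Standard quotas: P1 4.3032, P2 4.5136, P3 5.5894, P4 4.2889, P5 19.3048.
Lower quotas: P1 4, P2 4, P3 5, P4 4, P5 19 (sum 36, leaving 2 seats).
Remainders in descending order: P3 0.5894, P2 0.5136, P5 0.3048, P1 0.3032, P4 0.2889.
The surplus seats go to P3, P2.

P1=4, P2=5, P3=6, P4=4, P5=19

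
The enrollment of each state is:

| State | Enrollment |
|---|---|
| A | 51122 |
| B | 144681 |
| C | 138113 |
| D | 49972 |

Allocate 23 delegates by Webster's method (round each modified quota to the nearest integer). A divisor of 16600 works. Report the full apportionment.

With modified divisor 16600: modified quotas A 3.080, B 8.716, C 8.320, D 3.010.
Rounding to the nearest integer: A 3, B 9, C 8, D 3 (total 23).

A 3; B 9; C 8; D 3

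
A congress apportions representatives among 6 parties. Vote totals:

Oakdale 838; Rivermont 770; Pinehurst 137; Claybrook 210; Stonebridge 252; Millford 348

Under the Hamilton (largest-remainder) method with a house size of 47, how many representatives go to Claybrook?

4

The standard divisor is 2555/47 ≈ 54.362.
Standard quotas: Oakdale 15.415, Rivermont 14.164, Pinehurst 2.520, Claybrook 3.863, Stonebridge 4.636, Millford 6.402.
Lower quotas: Oakdale 15, Rivermont 14, Pinehurst 2, Claybrook 3, Stonebridge 4, Millford 6 (sum 44, leaving 3 seats).
Remainders in descending order: Claybrook 0.863, Stonebridge 0.636, Pinehurst 0.520, Oakdale 0.415, Millford 0.402, Rivermont 0.164.
The surplus seats go to Claybrook, Stonebridge, Pinehurst.
Claybrook receives 4.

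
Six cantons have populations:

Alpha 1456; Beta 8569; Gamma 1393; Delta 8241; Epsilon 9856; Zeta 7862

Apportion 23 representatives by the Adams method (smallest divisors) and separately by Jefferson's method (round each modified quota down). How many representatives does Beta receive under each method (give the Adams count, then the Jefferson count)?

Adams: Alpha 1, Beta 5, Gamma 1, Delta 5, Epsilon 6, Zeta 5.
Jefferson: Alpha 1, Beta 6, Gamma 0, Delta 5, Epsilon 6, Zeta 5.
Beta gets 5 under Adams and 6 under Jefferson.

5 and 6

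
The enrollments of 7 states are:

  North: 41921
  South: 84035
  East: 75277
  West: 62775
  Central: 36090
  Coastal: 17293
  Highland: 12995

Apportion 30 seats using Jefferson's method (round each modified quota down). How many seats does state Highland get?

1

Standard divisor 330386/30 ≈ 11012.867; standard quotas: North 3.807, South 7.631, East 6.835, West 5.700, Central 3.277, Coastal 1.570, Highland 1.180.
Rounding down gives 3, 7, 6, 5, 3, 1, 1 = 26 seats, so the divisor must be adjusted.
With modified divisor 9900: modified quotas North 4.234, South 8.488, East 7.604, West 6.341, Central 3.645, Coastal 1.747, Highland 1.313.
Rounding down: North 4, South 8, East 7, West 6, Central 3, Coastal 1, Highland 1 (total 30).
Highland receives 1.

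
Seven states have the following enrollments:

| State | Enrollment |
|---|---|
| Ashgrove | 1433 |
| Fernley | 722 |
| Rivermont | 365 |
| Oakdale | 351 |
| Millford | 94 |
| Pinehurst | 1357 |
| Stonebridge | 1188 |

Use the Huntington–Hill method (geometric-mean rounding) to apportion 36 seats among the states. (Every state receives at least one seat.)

Ashgrove 9, Fernley 5, Rivermont 2, Oakdale 2, Millford 1, Pinehurst 9, Stonebridge 8

With divisor 155: modified quotas Ashgrove 9.245, Fernley 4.658, Rivermont 2.355, Oakdale 2.265, Millford 0.606, Pinehurst 8.755, Stonebridge 7.665.
Geometric-mean thresholds: Ashgrove √(9·10)=9.487, Fernley √(4·5)=4.472, Rivermont √(2·3)=2.449, Oakdale √(2·3)=2.449, Millford (min 1), Pinehurst √(8·9)=8.485, Stonebridge √(7·8)=7.483.
Each quota rounded against its threshold gives Ashgrove 9, Fernley 5, Rivermont 2, Oakdale 2, Millford 1, Pinehurst 9, Stonebridge 8 (total 36).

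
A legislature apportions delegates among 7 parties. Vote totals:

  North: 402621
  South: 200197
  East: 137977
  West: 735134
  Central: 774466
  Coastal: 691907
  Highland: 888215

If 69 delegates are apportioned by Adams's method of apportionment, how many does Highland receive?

16

Standard divisor 3830517/69 ≈ 55514.739; standard quotas: North 7.253, South 3.606, East 2.485, West 13.242, Central 13.951, Coastal 12.463, Highland 16.000.
Rounding up gives 8, 4, 3, 14, 14, 13, 16 = 72 seats, so the divisor must be adjusted.
With modified divisor 58400: modified quotas North 6.894, South 3.428, East 2.363, West 12.588, Central 13.261, Coastal 11.848, Highland 15.209.
Rounding up: North 7, South 4, East 3, West 13, Central 14, Coastal 12, Highland 16 (total 69).
Highland receives 16.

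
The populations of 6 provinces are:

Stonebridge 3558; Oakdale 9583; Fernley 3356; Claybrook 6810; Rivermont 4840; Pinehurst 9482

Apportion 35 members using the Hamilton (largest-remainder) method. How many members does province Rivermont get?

The standard divisor is 37629/35 ≈ 1075.114.
Standard quotas: Stonebridge 3.3094, Oakdale 8.9135, Fernley 3.1215, Claybrook 6.3342, Rivermont 4.5018, Pinehurst 8.8195.
Lower quotas: Stonebridge 3, Oakdale 8, Fernley 3, Claybrook 6, Rivermont 4, Pinehurst 8 (sum 32, leaving 3 seats).
Remainders in descending order: Oakdale 0.9135, Pinehurst 0.8195, Rivermont 0.5018, Claybrook 0.3342, Stonebridge 0.3094, Fernley 0.1215.
The surplus seats go to Oakdale, Pinehurst, Rivermont.
Rivermont receives 5.

5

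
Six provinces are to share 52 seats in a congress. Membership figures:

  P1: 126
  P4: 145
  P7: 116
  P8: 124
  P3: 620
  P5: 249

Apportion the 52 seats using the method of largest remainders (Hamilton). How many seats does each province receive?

Standard divisor: 1380 ÷ 52 ≈ 26.538.
Standard quotas: P1 4.748, P4 5.464, P7 4.371, P8 4.672, P3 23.362, P5 9.383.
Lower quotas: P1 4, P4 5, P7 4, P8 4, P3 23, P5 9 (sum 49, leaving 3 seats).
Remainders in descending order: P1 0.748, P8 0.672, P4 0.464, P5 0.383, P7 0.371, P3 0.362.
Largest remainders: P1, P8, P4 receive the extra seats.

P1=5, P4=6, P7=4, P8=5, P3=23, P5=9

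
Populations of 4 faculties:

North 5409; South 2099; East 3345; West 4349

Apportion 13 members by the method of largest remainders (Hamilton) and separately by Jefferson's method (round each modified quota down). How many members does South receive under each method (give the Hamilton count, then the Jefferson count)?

2 and 1

Hamilton: North 4, South 2, East 3, West 4.
Jefferson: North 5, South 1, East 3, West 4.
South gets 2 under Hamilton and 1 under Jefferson.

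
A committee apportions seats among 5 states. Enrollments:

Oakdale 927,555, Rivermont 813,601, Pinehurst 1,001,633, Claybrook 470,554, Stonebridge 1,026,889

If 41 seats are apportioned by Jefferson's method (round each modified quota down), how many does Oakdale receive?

9

Standard divisor 4240232/41 ≈ 103420.293; standard quotas: Oakdale 8.969, Rivermont 7.867, Pinehurst 9.685, Claybrook 4.550, Stonebridge 9.929.
Rounding down gives 8, 7, 9, 4, 9 = 37 seats, so the divisor must be adjusted.
With modified divisor 97100: modified quotas Oakdale 9.553, Rivermont 8.379, Pinehurst 10.315, Claybrook 4.846, Stonebridge 10.576.
Rounding down: Oakdale 9, Rivermont 8, Pinehurst 10, Claybrook 4, Stonebridge 10 (total 41).
Oakdale receives 9.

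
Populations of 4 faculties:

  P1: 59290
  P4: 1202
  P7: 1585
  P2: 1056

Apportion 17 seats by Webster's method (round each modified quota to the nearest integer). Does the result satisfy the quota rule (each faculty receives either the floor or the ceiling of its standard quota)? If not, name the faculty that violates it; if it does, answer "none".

P1

Standard quotas: P1 15.965, P4 0.324, P7 0.427, P2 0.284.
Webster allocation: P1 17, P4 0, P7 0, P2 0.
P1 has quota 15.965 (lower 15, upper 16) but receives 17 — outside the quota interval.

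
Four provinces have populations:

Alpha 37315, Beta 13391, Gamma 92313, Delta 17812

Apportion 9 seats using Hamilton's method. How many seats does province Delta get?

Total 160831; standard divisor 160831/9 ≈ 17870.111.
Standard quotas: Alpha 2.0881, Beta 0.7494, Gamma 5.1658, Delta 0.9967.
Lower quotas: Alpha 2, Beta 0, Gamma 5, Delta 0 (sum 7, leaving 2 seats).
Remainders in descending order: Delta 0.9967, Beta 0.7494, Gamma 0.1658, Alpha 0.0881.
Largest remainders: Delta, Beta receive the extra seats.
Delta receives 1.

1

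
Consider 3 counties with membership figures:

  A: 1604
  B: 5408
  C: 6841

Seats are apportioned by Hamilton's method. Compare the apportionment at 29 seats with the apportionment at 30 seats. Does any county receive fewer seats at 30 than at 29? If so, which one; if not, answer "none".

At 29 seats: A 4, B 11, C 14.
At 30 seats: A 3, B 12, C 15.
A drops from 4 to 3.

A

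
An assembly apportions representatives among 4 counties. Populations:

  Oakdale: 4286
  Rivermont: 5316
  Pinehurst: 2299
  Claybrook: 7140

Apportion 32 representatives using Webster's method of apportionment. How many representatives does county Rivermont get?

Standard divisor 19041/32 ≈ 595.031; standard quotas: Oakdale 7.203, Rivermont 8.934, Pinehurst 3.864, Claybrook 11.999.
Rounding to the nearest integer gives Oakdale 7, Rivermont 9, Pinehurst 4, Claybrook 12 — total 32, matching the house size, so no adjustment is needed.
Rivermont receives 9.

9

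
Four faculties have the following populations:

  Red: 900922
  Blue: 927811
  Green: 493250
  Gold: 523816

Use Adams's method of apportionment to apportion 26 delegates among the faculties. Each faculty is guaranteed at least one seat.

Red 8, Blue 8, Green 5, Gold 5

Standard divisor 2845799/26 ≈ 109453.808; standard quotas: Red 8.231, Blue 8.477, Green 4.506, Gold 4.786.
Rounding up gives 9, 9, 5, 5 = 28 seats, so the divisor must be adjusted.
With modified divisor 119600: modified quotas Red 7.533, Blue 7.758, Green 4.124, Gold 4.380.
Rounding up: Red 8, Blue 8, Green 5, Gold 5 (total 26).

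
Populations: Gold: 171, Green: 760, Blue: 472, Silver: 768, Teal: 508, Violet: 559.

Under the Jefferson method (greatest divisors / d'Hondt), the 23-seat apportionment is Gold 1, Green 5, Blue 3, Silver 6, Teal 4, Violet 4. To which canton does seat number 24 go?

Green

Priority for the next seat is population ÷ (current seats + 1).
Priorities: Gold 85.500, Green 126.667, Blue 118.000, Silver 109.714, Teal 101.600, Violet 111.800.
Highest priority: Green.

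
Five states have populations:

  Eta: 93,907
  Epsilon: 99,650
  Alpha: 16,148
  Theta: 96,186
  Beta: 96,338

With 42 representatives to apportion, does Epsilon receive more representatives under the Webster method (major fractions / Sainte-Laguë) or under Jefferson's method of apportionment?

Jefferson

Webster: Eta 10, Epsilon 10, Alpha 2, Theta 10, Beta 10.
Jefferson: Eta 10, Epsilon 11, Alpha 1, Theta 10, Beta 10.
Epsilon gets 10 under Webster and 11 under Jefferson.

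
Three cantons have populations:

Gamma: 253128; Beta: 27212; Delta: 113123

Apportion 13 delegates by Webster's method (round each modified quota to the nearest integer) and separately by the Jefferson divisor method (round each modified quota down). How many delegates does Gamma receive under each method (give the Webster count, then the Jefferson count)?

Webster: Gamma 8, Beta 1, Delta 4.
Jefferson: Gamma 9, Beta 0, Delta 4.
Gamma gets 8 under Webster and 9 under Jefferson.

8 and 9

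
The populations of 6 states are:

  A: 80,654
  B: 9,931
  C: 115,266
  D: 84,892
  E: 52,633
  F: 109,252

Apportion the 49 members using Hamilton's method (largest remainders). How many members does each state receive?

Standard divisor: 452628 ÷ 49 ≈ 9237.306.
Standard quotas: A 8.7313, B 1.0751, C 12.4783, D 9.1901, E 5.6979, F 11.8273.
Lower quotas: A 8, B 1, C 12, D 9, E 5, F 11 (sum 46, leaving 3 seats).
Remainders in descending order: F 0.8273, A 0.7313, E 0.6979, C 0.4783, D 0.1901, B 0.0751.
The surplus seats go to F, A, E.

A=9, B=1, C=12, D=9, E=6, F=12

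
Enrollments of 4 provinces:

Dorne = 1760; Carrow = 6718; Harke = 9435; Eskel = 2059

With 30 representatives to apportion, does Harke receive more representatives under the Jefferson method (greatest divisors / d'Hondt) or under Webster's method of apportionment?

Jefferson: Dorne 2, Carrow 10, Harke 15, Eskel 3.
Webster: Dorne 3, Carrow 10, Harke 14, Eskel 3.
Harke gets 15 under Jefferson and 14 under Webster.

Jefferson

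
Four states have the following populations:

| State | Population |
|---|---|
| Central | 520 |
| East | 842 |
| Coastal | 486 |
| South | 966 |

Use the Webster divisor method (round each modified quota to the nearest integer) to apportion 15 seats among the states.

Central 3, East 4, Coastal 3, South 5

Standard divisor 2814/15 ≈ 187.6; standard quotas: Central 2.772, East 4.488, Coastal 2.591, South 5.149.
Rounding to the nearest integer gives Central 3, East 4, Coastal 3, South 5 — total 15, matching the house size, so no adjustment is needed.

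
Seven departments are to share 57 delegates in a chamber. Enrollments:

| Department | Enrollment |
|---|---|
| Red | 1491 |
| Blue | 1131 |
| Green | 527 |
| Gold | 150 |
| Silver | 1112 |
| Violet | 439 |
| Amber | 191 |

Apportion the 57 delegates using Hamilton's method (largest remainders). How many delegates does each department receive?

Red 17, Blue 13, Green 6, Gold 2, Silver 12, Violet 5, Amber 2

Total 5041; standard divisor 5041/57 ≈ 88.439.
Standard quotas: Red 16.859, Blue 12.789, Green 5.959, Gold 1.696, Silver 12.574, Violet 4.964, Amber 2.160.
Lower quotas: Red 16, Blue 12, Green 5, Gold 1, Silver 12, Violet 4, Amber 2 (sum 52, leaving 5 seats).
Remainders in descending order: Violet 0.964, Green 0.959, Red 0.859, Blue 0.789, Gold 0.696, Silver 0.574, Amber 0.160.
The surplus seats go to Violet, Green, Red, Blue, Gold.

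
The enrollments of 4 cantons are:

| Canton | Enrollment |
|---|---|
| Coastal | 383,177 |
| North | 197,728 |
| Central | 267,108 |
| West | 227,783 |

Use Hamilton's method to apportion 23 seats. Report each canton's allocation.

Coastal: 8, North: 4, Central: 6, West: 5

Standard divisor: 1075796 ÷ 23 ≈ 46773.739.
Standard quotas: Coastal 8.1921, North 4.2273, Central 5.7106, West 4.8699.
Lower quotas: Coastal 8, North 4, Central 5, West 4 (sum 21, leaving 2 seats).
Remainders in descending order: West 0.8699, Central 0.7106, North 0.2273, Coastal 0.1921.
Largest remainders: West, Central receive the extra seats.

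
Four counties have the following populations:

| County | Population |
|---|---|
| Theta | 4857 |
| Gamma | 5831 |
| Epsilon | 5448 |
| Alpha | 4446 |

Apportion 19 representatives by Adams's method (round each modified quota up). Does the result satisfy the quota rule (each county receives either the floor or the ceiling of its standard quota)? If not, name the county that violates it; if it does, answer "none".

Standard quotas: Theta 4.484, Gamma 5.383, Epsilon 5.029, Alpha 4.104.
Adams allocation: Theta 5, Gamma 5, Epsilon 5, Alpha 4.
Every allocation lies between the lower and upper quota.

none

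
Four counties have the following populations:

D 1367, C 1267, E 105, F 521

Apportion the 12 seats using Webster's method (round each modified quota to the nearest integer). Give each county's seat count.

D=5, C=5, E=0, F=2

Standard divisor 3260/12 ≈ 271.667; standard quotas: D 5.032, C 4.664, E 0.387, F 1.918.
Rounding to the nearest integer gives D 5, C 5, E 0, F 2 — total 12, matching the house size, so no adjustment is needed.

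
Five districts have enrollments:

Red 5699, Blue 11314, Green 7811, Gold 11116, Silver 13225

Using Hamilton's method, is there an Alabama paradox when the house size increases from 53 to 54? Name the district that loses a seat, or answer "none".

At 53 seats: Red 6, Blue 12, Green 9, Gold 12, Silver 14.
At 54 seats: Red 6, Blue 12, Green 9, Gold 12, Silver 15.
No district's allocation decreased.

none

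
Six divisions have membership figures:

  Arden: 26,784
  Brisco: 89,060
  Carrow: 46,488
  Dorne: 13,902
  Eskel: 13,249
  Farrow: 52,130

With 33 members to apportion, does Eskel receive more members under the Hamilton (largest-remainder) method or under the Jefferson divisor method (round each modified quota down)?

Hamilton: Arden 4, Brisco 12, Carrow 6, Dorne 2, Eskel 2, Farrow 7.
Jefferson: Arden 4, Brisco 13, Carrow 6, Dorne 2, Eskel 1, Farrow 7.
Eskel gets 2 under Hamilton and 1 under Jefferson.

Hamilton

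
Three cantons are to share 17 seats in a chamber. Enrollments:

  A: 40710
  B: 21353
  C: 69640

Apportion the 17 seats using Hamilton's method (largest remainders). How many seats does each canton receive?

Standard divisor: 131703 ÷ 17 ≈ 7747.235.
Standard quotas: A 5.2548, B 2.7562, C 8.9890.
Lower quotas: A 5, B 2, C 8 (sum 15, leaving 2 seats).
Remainders in descending order: C 0.9890, B 0.7562, A 0.2548.
Largest remainders: C, B receive the extra seats.

A 5; B 3; C 9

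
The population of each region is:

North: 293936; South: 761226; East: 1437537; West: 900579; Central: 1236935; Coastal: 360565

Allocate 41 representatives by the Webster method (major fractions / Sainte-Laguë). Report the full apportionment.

Standard divisor 4990778/41 ≈ 121726.293; standard quotas: North 2.415, South 6.254, East 11.810, West 7.398, Central 10.162, Coastal 2.962.
Rounding to the nearest integer gives 2, 6, 12, 7, 10, 3 = 40 seats, so the divisor must be adjusted.
With modified divisor 118900: modified quotas North 2.472, South 6.402, East 12.090, West 7.574, Central 10.403, Coastal 3.033.
Rounding to the nearest integer: North 2, South 6, East 12, West 8, Central 10, Coastal 3 (total 41).

North 2; South 6; East 12; West 8; Central 10; Coastal 3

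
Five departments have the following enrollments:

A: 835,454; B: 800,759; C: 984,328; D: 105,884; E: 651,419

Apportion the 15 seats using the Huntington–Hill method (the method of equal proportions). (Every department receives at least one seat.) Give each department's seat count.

With divisor 236167: modified quotas A 3.538, B 3.391, C 4.168, D 0.448, E 2.758.
Geometric-mean thresholds: A √(3·4)=3.464, B √(3·4)=3.464, C √(4·5)=4.472, D (min 1), E √(2·3)=2.449.
Each quota rounded against its threshold gives A 4, B 3, C 4, D 1, E 3 (total 15).

A: 4; B: 3; C: 4; D: 1; E: 3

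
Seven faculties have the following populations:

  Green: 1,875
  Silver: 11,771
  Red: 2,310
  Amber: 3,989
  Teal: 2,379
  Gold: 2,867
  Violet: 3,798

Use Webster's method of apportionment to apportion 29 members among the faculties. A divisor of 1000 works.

Green 2; Silver 12; Red 2; Amber 4; Teal 2; Gold 3; Violet 4

With modified divisor 1000: modified quotas Green 1.875, Silver 11.771, Red 2.310, Amber 3.989, Teal 2.379, Gold 2.867, Violet 3.798.
Rounding to the nearest integer: Green 2, Silver 12, Red 2, Amber 4, Teal 2, Gold 3, Violet 4 (total 29).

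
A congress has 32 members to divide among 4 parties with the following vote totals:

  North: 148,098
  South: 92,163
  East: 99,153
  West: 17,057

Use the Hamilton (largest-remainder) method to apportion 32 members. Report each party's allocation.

North 13; South 8; East 9; West 2

Total 356471; standard divisor 356471/32 ≈ 11139.719.
Standard quotas: North 13.2946, South 8.2734, East 8.9009, West 1.5312.
Lower quotas: North 13, South 8, East 8, West 1 (sum 30, leaving 2 seats).
Remainders in descending order: East 0.9009, West 0.5312, North 0.2946, South 0.2734.
Largest remainders: East, West receive the extra seats.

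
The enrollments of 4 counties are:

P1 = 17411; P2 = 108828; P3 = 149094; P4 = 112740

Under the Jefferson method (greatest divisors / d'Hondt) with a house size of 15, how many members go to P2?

4

Standard divisor 388073/15 ≈ 25871.533; standard quotas: P1 0.673, P2 4.206, P3 5.763, P4 4.358.
Rounding down gives 0, 4, 5, 4 = 13 seats, so the divisor must be adjusted.
With modified divisor 22200: modified quotas P1 0.784, P2 4.902, P3 6.716, P4 5.078.
Rounding down: P1 0, P2 4, P3 6, P4 5 (total 15).
P2 receives 4.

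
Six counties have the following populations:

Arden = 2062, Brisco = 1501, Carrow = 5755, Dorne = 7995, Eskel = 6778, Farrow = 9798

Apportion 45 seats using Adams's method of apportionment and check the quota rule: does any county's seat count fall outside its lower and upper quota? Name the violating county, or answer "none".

none

Standard quotas: Arden 2.738, Brisco 1.993, Carrow 7.642, Dorne 10.616, Eskel 9.000, Farrow 13.010.
Adams allocation: Arden 3, Brisco 2, Carrow 8, Dorne 10, Eskel 9, Farrow 13.
Every allocation lies between the lower and upper quota.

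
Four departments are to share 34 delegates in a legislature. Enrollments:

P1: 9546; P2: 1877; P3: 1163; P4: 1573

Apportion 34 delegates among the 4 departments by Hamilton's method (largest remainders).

Total 14159; standard divisor 14159/34 ≈ 416.441.
Standard quotas: P1 22.9228, P2 4.5072, P3 2.7927, P4 3.7772.
Lower quotas: P1 22, P2 4, P3 2, P4 3 (sum 31, leaving 3 seats).
Remainders in descending order: P1 0.9228, P3 0.7927, P4 0.7772, P2 0.5072.
The surplus seats go to P1, P3, P4.

P1 23, P2 4, P3 3, P4 4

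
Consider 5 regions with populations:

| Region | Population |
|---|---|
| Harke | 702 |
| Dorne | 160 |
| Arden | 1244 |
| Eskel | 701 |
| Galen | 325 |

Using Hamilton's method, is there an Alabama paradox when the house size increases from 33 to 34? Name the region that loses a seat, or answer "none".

At 33 seats: Harke 7, Dorne 2, Arden 13, Eskel 7, Galen 4.
At 34 seats: Harke 8, Dorne 2, Arden 13, Eskel 8, Galen 3.
Galen drops from 4 to 3.

Galen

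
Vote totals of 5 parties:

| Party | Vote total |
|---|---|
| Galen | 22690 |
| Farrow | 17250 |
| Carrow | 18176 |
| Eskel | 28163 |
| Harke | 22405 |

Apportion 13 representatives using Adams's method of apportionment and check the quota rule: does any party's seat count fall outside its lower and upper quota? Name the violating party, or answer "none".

none

Standard quotas: Galen 2.714, Farrow 2.063, Carrow 2.174, Eskel 3.369, Harke 2.680.
Adams allocation: Galen 3, Farrow 2, Carrow 2, Eskel 3, Harke 3.
Every allocation lies between the lower and upper quota.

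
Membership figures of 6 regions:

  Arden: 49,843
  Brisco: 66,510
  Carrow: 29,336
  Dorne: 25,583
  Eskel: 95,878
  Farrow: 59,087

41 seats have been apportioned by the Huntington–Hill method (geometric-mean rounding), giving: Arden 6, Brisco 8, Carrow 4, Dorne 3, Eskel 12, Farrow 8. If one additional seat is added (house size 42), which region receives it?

Brisco

Priority for the next seat is population ÷ (√(s·(s+1))).
Priorities: Arden 7690.942, Brisco 7838.279, Carrow 6559.729, Dorne 7385.176, Eskel 7676.384, Farrow 6963.470.
Highest priority: Brisco.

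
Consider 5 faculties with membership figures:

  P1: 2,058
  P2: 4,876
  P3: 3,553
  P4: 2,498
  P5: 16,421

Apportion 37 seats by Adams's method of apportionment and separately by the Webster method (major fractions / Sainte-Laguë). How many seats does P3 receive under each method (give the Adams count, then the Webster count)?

5 and 4

Adams: P1 3, P2 6, P3 5, P4 3, P5 20.
Webster: P1 3, P2 6, P3 4, P4 3, P5 21.
P3 gets 5 under Adams and 4 under Webster.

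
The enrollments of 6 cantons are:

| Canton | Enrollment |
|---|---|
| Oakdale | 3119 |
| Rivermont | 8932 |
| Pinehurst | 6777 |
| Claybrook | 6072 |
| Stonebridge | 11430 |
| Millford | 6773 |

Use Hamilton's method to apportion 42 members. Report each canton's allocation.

The standard divisor is 43103/42 ≈ 1026.262.
Standard quotas: Oakdale 3.0392, Rivermont 8.7034, Pinehurst 6.6036, Claybrook 5.9166, Stonebridge 11.1375, Millford 6.5997.
Lower quotas: Oakdale 3, Rivermont 8, Pinehurst 6, Claybrook 5, Stonebridge 11, Millford 6 (sum 39, leaving 3 seats).
Remainders in descending order: Claybrook 0.9166, Rivermont 0.7034, Pinehurst 0.6036, Millford 0.5997, Stonebridge 0.1375, Oakdale 0.0392.
Largest remainders: Claybrook, Rivermont, Pinehurst receive the extra seats.

Oakdale 3; Rivermont 9; Pinehurst 7; Claybrook 6; Stonebridge 11; Millford 6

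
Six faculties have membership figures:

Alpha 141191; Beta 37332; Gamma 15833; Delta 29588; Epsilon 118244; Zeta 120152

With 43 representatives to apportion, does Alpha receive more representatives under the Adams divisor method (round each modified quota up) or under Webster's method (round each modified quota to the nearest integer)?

Webster

Adams: Alpha 12, Beta 4, Gamma 2, Delta 3, Epsilon 11, Zeta 11.
Webster: Alpha 13, Beta 4, Gamma 1, Delta 3, Epsilon 11, Zeta 11.
Alpha gets 12 under Adams and 13 under Webster.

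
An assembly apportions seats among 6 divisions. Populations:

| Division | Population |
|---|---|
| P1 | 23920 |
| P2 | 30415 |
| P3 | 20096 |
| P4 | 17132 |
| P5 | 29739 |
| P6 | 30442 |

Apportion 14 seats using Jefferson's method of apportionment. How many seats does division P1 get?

Standard divisor 151744/14 ≈ 10838.857; standard quotas: P1 2.207, P2 2.806, P3 1.854, P4 1.581, P5 2.744, P6 2.809.
Rounding down gives 2, 2, 1, 1, 2, 2 = 10 seats, so the divisor must be adjusted.
With modified divisor 9200: modified quotas P1 2.600, P2 3.306, P3 2.184, P4 1.862, P5 3.232, P6 3.309.
Rounding down: P1 2, P2 3, P3 2, P4 1, P5 3, P6 3 (total 14).
P1 receives 2.

2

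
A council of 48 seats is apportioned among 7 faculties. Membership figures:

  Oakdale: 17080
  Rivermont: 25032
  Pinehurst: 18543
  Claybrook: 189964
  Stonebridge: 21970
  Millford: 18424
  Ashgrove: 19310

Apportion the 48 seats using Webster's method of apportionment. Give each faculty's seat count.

Standard divisor 310323/48 ≈ 6465.062; standard quotas: Oakdale 2.642, Rivermont 3.872, Pinehurst 2.868, Claybrook 29.383, Stonebridge 3.398, Millford 2.850, Ashgrove 2.987.
Rounding to the nearest integer gives Oakdale 3, Rivermont 4, Pinehurst 3, Claybrook 29, Stonebridge 3, Millford 3, Ashgrove 3 — total 48, matching the house size, so no adjustment is needed.

Oakdale 3, Rivermont 4, Pinehurst 3, Claybrook 29, Stonebridge 3, Millford 3, Ashgrove 3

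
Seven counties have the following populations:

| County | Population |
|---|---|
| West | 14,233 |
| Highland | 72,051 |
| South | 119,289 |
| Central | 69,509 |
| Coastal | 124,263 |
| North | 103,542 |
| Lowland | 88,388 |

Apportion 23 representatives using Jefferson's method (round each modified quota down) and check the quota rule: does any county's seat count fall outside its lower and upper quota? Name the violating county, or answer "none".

Standard quotas: West 0.554, Highland 2.803, South 4.640, Central 2.704, Coastal 4.834, North 4.028, Lowland 3.438.
Jefferson allocation: West 0, Highland 3, South 5, Central 3, Coastal 5, North 4, Lowland 3.
Every allocation lies between the lower and upper quota.

none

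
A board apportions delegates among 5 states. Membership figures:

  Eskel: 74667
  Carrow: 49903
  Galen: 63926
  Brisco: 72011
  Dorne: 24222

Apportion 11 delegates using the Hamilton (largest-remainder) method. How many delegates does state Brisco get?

3

The standard divisor is 284729/11 ≈ 25884.455.
Standard quotas: Eskel 2.8846, Carrow 1.9279, Galen 2.4697, Brisco 2.7820, Dorne 0.9358.
Lower quotas: Eskel 2, Carrow 1, Galen 2, Brisco 2, Dorne 0 (sum 7, leaving 4 seats).
Remainders in descending order: Dorne 0.9358, Carrow 0.9279, Eskel 0.8846, Brisco 0.7820, Galen 0.4697.
Largest remainders: Dorne, Carrow, Eskel, Brisco receive the extra seats.
Brisco receives 3.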